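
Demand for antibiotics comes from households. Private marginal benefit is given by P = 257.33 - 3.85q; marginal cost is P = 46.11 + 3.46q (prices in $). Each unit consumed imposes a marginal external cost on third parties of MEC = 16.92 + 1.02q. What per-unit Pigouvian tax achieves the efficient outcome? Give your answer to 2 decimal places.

Social marginal benefit = demand − MEC = 240.41 - 4.87q.
Set SMB = MC: 240.41 - 4.87q = 46.11 + 3.46q → q* = 23.3253.
The Pigouvian tax equals MEC at q*: 16.92 + 1.02×23.3253 = 40.7118.

tax = $40.71 per unit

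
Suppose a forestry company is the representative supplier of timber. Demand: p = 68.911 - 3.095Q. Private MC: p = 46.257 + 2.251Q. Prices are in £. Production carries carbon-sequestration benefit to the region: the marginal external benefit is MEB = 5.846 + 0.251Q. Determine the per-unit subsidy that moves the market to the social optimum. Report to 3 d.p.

Social marginal cost = private MC − MEB = 40.411 + 2.000Q.
Set SMC = demand: 40.411 + 2.000Q = 68.911 - 3.095Q → Q* = 5.5937.
The Pigouvian subsidy equals MEB at Q*: 5.846 + 0.251×5.5937 = 7.2500.

subsidy = £7.250 per unit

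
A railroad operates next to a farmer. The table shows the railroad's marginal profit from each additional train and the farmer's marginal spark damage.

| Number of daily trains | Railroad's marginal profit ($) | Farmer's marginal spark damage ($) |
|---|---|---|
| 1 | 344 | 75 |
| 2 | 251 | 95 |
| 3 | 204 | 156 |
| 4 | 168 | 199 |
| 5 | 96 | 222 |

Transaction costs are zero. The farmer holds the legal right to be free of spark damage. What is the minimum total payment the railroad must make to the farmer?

$326

Efficient level: marginal profit ≥ marginal spark damage through level 3, so k* = 3.
With the farmer holding the right, the railroad must at least compensate total damage at k*: 75 + 95 + 156 = 326.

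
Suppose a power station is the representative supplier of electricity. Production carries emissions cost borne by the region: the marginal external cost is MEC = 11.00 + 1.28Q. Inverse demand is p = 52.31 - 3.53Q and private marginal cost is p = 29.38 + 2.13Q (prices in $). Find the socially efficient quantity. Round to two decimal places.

Social marginal cost = private MC + MEC = 40.38 + 3.41Q.
Set SMC = demand: 40.38 + 3.41Q = 52.31 - 3.53Q → Q* = 1.7190.

Q* = 1.72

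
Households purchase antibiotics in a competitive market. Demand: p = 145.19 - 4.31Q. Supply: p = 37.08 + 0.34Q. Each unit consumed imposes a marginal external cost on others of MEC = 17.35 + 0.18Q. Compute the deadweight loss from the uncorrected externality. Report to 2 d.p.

Market equilibrium (private): 37.08 + 0.34Q = 145.19 - 4.31Q → Q_m = 23.2495.
Social marginal benefit = demand − MEC = 127.84 - 4.49Q.
Set SMB = MC: 127.84 - 4.49Q = 37.08 + 0.34Q → Q* = 18.7909.
The welfare-loss triangle has base |Q_m − Q*| and height MEC(Q_m) (the vertical gap between SMB and MC is zero at Q* and MEC at Q_m).
DWL = ½ × 4.4586 × 21.5349 = 48.0078.

DWL = 48.01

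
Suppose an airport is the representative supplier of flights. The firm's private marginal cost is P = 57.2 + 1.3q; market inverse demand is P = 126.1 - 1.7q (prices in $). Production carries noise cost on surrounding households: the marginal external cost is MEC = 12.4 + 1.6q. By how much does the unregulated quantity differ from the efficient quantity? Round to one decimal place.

Market equilibrium (private): 57.2 + 1.3q = 126.1 - 1.7q → q_m = 22.9667.
Social marginal cost = private MC + MEC = 69.6 + 2.9q.
Set SMC = demand: 69.6 + 2.9q = 126.1 - 1.7q → q* = 12.2826.
Gap = |22.9667 − 12.2826| = 10.6841.

10.7 units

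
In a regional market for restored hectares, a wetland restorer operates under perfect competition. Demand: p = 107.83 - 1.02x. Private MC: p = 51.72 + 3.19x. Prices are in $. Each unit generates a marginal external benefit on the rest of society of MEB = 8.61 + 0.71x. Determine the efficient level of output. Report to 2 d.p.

x* = 18.49

Social marginal cost = private MC − MEB = 43.11 + 2.48x.
Set SMC = demand: 43.11 + 2.48x = 107.83 - 1.02x → x* = 18.4914.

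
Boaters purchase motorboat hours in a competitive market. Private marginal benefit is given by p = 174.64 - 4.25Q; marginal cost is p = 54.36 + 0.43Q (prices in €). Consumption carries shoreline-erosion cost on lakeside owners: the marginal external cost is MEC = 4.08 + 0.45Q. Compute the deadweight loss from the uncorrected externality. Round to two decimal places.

Market equilibrium (private): 54.36 + 0.43Q = 174.64 - 4.25Q → Q_m = 25.7009.
Social marginal benefit = demand − MEC = 170.56 - 4.70Q.
Set SMB = MC: 170.56 - 4.70Q = 54.36 + 0.43Q → Q* = 22.6511.
Between Q* and Q_m the wedge MC − SMB runs linearly from 0 to MEC(Q_m), so the loss is a triangle.
DWL = ½ × 3.0498 × 15.6454 = 23.8577.

DWL = €23.86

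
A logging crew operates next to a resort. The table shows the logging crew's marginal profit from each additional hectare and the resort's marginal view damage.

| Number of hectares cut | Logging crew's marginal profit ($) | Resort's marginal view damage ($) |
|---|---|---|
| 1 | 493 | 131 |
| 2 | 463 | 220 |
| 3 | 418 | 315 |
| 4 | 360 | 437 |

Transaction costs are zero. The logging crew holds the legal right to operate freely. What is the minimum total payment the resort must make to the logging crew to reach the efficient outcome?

$360

Left alone the logging crew would choose level 4 (marginal profit stays positive).
Efficient level: k* = 3 (marginal profit ≥ marginal view damage through 3).
The resort must at least cover the logging crew's forgone profit from cutting 4→3: 360 = 360.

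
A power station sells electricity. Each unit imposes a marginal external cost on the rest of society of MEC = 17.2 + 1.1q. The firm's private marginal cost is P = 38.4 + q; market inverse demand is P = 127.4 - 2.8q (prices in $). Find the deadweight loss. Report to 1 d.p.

DWL = $188.4

Market equilibrium (private): 38.4 + q = 127.4 - 2.8q → q_m = 23.4211.
Social marginal cost = private MC + MEC = 55.6 + 2.1q.
Set SMC = demand: 55.6 + 2.1q = 127.4 - 2.8q → q* = 14.6531.
Between q* and q_m the wedge SMC − demand runs linearly from 0 to MEC(q_m), so the loss is a triangle.
DWL = ½ × 8.7680 × 42.9632 = 188.3507.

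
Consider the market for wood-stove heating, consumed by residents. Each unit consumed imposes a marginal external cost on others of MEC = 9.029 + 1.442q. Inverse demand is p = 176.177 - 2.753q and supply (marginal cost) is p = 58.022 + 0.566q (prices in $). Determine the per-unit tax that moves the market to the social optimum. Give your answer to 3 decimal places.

Social marginal benefit = demand − MEC = 167.148 - 4.195q.
Set SMB = MC: 167.148 - 4.195q = 58.022 + 0.566q → q* = 22.9208.
The Pigouvian tax equals MEC at q*: 9.029 + 1.442×22.9208 = 42.0808.

tax = $42.081 per unit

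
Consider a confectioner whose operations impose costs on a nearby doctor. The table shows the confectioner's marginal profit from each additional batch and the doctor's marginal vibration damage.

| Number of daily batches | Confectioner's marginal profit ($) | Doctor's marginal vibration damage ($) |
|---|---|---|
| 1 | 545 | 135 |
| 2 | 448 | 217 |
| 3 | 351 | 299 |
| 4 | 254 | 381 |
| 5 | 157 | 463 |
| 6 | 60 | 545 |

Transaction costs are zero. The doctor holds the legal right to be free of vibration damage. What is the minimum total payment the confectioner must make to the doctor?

Efficient level: marginal profit ≥ marginal vibration damage through level 3, so k* = 3.
With the doctor holding the right, the confectioner must at least compensate total damage at k*: 135 + 217 + 299 = 651.

$651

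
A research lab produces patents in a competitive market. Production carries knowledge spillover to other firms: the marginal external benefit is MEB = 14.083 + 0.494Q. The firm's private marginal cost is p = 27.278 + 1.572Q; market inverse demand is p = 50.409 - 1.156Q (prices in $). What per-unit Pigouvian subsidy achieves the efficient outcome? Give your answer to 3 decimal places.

subsidy = $22.312 per unit

Social marginal cost = private MC − MEB = 13.195 + 1.078Q.
Set SMC = demand: 13.195 + 1.078Q = 50.409 - 1.156Q → Q* = 16.6580.
The Pigouvian subsidy equals MEB at Q*: 14.083 + 0.494×16.6580 = 22.3121.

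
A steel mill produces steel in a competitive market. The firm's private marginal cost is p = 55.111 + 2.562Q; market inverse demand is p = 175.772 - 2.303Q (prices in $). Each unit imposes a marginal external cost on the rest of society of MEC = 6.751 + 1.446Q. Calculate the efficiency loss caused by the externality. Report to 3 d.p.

DWL = $143.875

Market equilibrium (private): 55.111 + 2.562Q = 175.772 - 2.303Q → Q_m = 24.8018.
Social marginal cost = private MC + MEC = 61.862 + 4.008Q.
Set SMC = demand: 61.862 + 4.008Q = 175.772 - 2.303Q → Q* = 18.0494.
The loss is the area between SMC and demand from Q* to Q_m; with linear curves that's a triangle of height MEC(Q_m).
DWL = ½ × 6.7524 × 42.6145 = 143.8751.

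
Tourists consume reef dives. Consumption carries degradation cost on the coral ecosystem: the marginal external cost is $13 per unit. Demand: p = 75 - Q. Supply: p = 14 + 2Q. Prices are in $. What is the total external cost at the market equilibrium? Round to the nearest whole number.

Market equilibrium (private): 14 + 2Q = 75 - Q → Q_m = 20.3333.
Total external cost = MEC × Q_m = 13 × 20.3333 = 264.3329.

$264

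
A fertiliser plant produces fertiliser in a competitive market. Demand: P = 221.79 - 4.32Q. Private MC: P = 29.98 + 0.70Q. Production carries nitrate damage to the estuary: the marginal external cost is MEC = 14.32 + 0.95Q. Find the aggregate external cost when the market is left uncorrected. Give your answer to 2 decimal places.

1240.63

Market equilibrium (private): 29.98 + 0.70Q = 221.79 - 4.32Q → Q_m = 38.2092.
Total external cost = ∫₀^{Q_m} (14.32 + 0.95Q) dQ = 14.32×38.2092 + ½×0.95×38.2092² = 1240.6287.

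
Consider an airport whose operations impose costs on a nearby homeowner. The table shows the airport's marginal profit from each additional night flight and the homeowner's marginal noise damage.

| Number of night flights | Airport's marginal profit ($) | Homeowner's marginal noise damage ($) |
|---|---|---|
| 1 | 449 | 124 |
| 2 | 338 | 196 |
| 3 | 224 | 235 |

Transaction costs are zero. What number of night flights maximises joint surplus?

2

Bargaining reaches the level where marginal profit last exceeds marginal noise damage.
That holds through level 2 (338 ≥ 196) but not at 3 (224 < 235).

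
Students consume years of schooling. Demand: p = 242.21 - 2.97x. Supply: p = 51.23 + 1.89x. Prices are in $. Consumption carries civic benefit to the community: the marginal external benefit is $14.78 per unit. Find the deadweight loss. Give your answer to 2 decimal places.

Market equilibrium (private): 51.23 + 1.89x = 242.21 - 2.97x → x_m = 39.2963.
Social marginal benefit = demand + MEB = 256.99 - 2.97x.
Set SMB = MC: 256.99 - 2.97x = 51.23 + 1.89x → x* = 42.3374.
Height of the DWL triangle at x_m is SMB(x_m) − MC(x_m) = MEB(x_m) = 14.7800.
DWL = ½ × 3.0411 × 14.7800 = 22.4737.

DWL = $22.47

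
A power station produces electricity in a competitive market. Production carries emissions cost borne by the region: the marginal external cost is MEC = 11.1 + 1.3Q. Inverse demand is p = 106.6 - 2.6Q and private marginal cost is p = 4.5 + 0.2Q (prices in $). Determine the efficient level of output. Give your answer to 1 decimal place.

Social marginal cost = private MC + MEC = 15.6 + 1.5Q.
Set SMC = demand: 15.6 + 1.5Q = 106.6 - 2.6Q → Q* = 22.1951.

Q* = 22.2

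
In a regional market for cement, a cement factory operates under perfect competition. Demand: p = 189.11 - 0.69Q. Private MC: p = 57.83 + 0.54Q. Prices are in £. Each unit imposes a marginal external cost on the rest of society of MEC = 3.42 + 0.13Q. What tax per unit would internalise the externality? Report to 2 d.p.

tax = £15.64 per unit

Social marginal cost = private MC + MEC = 61.25 + 0.67Q.
Set SMC = demand: 61.25 + 0.67Q = 189.11 - 0.69Q → Q* = 94.0147.
The Pigouvian tax equals MEC at Q*: 3.42 + 0.13×94.0147 = 15.6419.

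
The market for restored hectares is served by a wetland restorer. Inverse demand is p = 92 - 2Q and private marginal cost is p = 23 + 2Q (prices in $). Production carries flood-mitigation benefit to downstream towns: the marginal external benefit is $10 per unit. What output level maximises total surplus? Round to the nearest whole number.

Q* = 20

Social marginal cost = private MC − MEB = 13 + 2Q.
Set SMC = demand: 13 + 2Q = 92 - 2Q → Q* = 19.7500.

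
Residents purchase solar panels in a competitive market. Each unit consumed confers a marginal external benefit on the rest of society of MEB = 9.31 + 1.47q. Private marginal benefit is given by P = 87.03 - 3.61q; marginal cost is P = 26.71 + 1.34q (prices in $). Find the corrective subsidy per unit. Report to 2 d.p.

Social marginal benefit = demand + MEB = 96.34 - 2.14q.
Set SMB = MC: 96.34 - 2.14q = 26.71 + 1.34q → q* = 20.0086.
The Pigouvian subsidy equals MEB at q*: 9.31 + 1.47×20.0086 = 38.7226.

subsidy = $38.72 per unit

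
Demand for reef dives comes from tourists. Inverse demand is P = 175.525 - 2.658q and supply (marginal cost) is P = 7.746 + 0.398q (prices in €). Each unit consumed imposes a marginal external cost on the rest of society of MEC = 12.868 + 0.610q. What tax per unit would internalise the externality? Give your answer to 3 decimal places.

Social marginal benefit = demand − MEC = 162.657 - 3.268q.
Set SMB = MC: 162.657 - 3.268q = 7.746 + 0.398q → q* = 42.2561.
The Pigouvian tax equals MEC at q*: 12.868 + 0.610×42.2561 = 38.6442.

tax = €38.644 per unit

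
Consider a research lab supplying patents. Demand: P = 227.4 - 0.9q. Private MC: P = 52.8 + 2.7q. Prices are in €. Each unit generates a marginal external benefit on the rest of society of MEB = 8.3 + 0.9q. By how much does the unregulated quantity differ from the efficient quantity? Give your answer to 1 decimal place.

Market equilibrium (private): 52.8 + 2.7q = 227.4 - 0.9q → q_m = 48.5000.
Social marginal cost = private MC − MEB = 44.5 + 1.8q.
Set SMC = demand: 44.5 + 1.8q = 227.4 - 0.9q → q* = 67.7407.
Gap = |48.5000 − 67.7407| = 19.2407.

19.2 units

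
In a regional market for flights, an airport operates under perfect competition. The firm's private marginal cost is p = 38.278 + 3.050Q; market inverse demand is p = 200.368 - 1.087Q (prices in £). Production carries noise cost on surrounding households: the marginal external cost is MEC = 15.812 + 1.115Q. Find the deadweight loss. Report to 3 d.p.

Market equilibrium (private): 38.278 + 3.050Q = 200.368 - 1.087Q → Q_m = 39.1806.
Social marginal cost = private MC + MEC = 54.090 + 4.165Q.
Set SMC = demand: 54.090 + 4.165Q = 200.368 - 1.087Q → Q* = 27.8519.
Between Q* and Q_m the wedge SMC − demand runs linearly from 0 to MEC(Q_m), so the loss is a triangle.
DWL = ½ × 11.3287 × 59.4983 = 337.0192.

DWL = £337.019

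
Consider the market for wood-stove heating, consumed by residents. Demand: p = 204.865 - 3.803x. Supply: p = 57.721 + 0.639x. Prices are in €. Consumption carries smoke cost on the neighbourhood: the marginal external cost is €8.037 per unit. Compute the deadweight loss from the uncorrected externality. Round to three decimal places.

Market equilibrium (private): 57.721 + 0.639x = 204.865 - 3.803x → x_m = 33.1256.
Social marginal benefit = demand − MEC = 196.828 - 3.803x.
Set SMB = MC: 196.828 - 3.803x = 57.721 + 0.639x → x* = 31.3163.
Between x* and x_m the wedge MC − SMB runs linearly from 0 to MEC(x_m), so the loss is a triangle.
DWL = ½ × 1.8093 × 8.0370 = 7.2707.

DWL = €7.271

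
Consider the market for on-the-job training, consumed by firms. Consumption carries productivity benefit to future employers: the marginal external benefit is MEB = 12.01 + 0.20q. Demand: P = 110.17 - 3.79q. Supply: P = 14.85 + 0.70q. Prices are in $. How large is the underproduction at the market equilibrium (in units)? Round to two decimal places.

3.79 units

Market equilibrium (private): 14.85 + 0.70q = 110.17 - 3.79q → q_m = 21.2294.
Social marginal benefit = demand + MEB = 122.18 - 3.59q.
Set SMB = MC: 122.18 - 3.59q = 14.85 + 0.70q → q* = 25.0186.
Gap = |21.2294 − 25.0186| = 3.7892.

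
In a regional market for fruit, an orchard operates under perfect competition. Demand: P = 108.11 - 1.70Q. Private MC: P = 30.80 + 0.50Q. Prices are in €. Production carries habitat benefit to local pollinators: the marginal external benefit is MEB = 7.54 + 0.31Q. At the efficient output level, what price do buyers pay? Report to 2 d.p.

Social marginal cost = private MC − MEB = 23.26 + 0.19Q.
Set SMC = demand: 23.26 + 0.19Q = 108.11 - 1.70Q → Q* = 44.8942.
Consumer price on the demand curve at Q*: 108.11 − 1.70×44.8942 = 31.7899.

P = €31.79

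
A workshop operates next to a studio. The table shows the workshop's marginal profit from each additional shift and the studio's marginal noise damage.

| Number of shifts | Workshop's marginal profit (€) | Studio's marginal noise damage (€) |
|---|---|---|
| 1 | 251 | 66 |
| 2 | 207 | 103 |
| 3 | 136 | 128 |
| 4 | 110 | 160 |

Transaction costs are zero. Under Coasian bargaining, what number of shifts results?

Bargaining reaches the level where marginal profit last exceeds marginal noise damage.
That holds through level 3 (136 ≥ 128) but not at 4 (110 < 160).

3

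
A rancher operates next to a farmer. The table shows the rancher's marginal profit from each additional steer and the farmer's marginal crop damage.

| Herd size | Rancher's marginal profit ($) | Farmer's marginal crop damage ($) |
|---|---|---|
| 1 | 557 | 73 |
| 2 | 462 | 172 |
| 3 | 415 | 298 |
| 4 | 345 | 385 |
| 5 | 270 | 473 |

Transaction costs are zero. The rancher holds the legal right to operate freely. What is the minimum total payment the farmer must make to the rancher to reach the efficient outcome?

Left alone the rancher would choose level 5 (marginal profit stays positive).
Efficient level: k* = 3 (marginal profit ≥ marginal crop damage through 3).
The farmer must at least cover the rancher's forgone profit from cutting 5→3: 345 + 270 = 615.

$615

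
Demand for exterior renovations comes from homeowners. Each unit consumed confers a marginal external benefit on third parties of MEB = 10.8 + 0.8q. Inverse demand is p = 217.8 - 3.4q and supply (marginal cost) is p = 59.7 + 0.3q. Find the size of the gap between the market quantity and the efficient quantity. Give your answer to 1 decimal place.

Market equilibrium (private): 59.7 + 0.3q = 217.8 - 3.4q → q_m = 42.7297.
Social marginal benefit = demand + MEB = 228.6 - 2.6q.
Set SMB = MC: 228.6 - 2.6q = 59.7 + 0.3q → q* = 58.2414.
Gap = |42.7297 − 58.2414| = 15.5117.

15.5 units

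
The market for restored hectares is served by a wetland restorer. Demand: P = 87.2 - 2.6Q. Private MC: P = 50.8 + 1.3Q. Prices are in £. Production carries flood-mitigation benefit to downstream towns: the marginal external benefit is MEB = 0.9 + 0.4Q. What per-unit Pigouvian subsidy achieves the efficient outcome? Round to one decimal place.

Social marginal cost = private MC − MEB = 49.9 + 0.9Q.
Set SMC = demand: 49.9 + 0.9Q = 87.2 - 2.6Q → Q* = 10.6571.
The Pigouvian subsidy equals MEB at Q*: 0.9 + 0.4×10.6571 = 5.1628.

subsidy = £5.2 per unit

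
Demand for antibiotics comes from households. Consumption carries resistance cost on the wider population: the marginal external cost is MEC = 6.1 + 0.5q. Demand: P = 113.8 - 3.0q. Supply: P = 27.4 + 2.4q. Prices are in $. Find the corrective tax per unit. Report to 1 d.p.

Social marginal benefit = demand − MEC = 107.7 - 3.5q.
Set SMB = MC: 107.7 - 3.5q = 27.4 + 2.4q → q* = 13.6102.
The Pigouvian tax equals MEC at q*: 6.1 + 0.5×13.6102 = 12.9051.

tax = $12.9 per unit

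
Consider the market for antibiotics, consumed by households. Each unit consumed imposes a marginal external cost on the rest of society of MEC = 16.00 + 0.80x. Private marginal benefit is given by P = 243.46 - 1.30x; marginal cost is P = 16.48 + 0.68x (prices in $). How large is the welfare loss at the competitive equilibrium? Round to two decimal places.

DWL = $2086.56

Market equilibrium (private): 16.48 + 0.68x = 243.46 - 1.30x → x_m = 114.6364.
Social marginal benefit = demand − MEC = 227.46 - 2.10x.
Set SMB = MC: 227.46 - 2.10x = 16.48 + 0.68x → x* = 75.8921.
The welfare-loss triangle has base |x_m − x*| and height MEC(x_m) (the vertical gap between SMB and MC is zero at x* and MEC at x_m).
DWL = ½ × 38.7443 × 107.7091 = 2086.5568.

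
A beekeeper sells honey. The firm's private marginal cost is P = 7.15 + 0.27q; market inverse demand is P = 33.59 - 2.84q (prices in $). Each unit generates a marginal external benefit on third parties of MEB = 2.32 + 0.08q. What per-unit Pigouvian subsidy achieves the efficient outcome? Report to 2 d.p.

Social marginal cost = private MC − MEB = 4.83 + 0.19q.
Set SMC = demand: 4.83 + 0.19q = 33.59 - 2.84q → q* = 9.4917.
The Pigouvian subsidy equals MEB at q*: 2.32 + 0.08×9.4917 = 3.0793.

subsidy = $3.08 per unit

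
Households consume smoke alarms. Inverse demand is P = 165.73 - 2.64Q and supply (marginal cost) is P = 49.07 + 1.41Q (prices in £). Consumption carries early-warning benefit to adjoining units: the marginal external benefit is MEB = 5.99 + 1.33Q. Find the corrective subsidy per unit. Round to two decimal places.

subsidy = £65.96 per unit

Social marginal benefit = demand + MEB = 171.72 - 1.31Q.
Set SMB = MC: 171.72 - 1.31Q = 49.07 + 1.41Q → Q* = 45.0919.
The Pigouvian subsidy equals MEB at Q*: 5.99 + 1.33×45.0919 = 65.9622.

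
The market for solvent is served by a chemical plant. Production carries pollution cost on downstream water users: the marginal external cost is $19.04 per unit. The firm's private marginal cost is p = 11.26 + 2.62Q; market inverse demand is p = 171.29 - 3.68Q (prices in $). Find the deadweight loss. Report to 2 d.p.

DWL = $28.77

Market equilibrium (private): 11.26 + 2.62Q = 171.29 - 3.68Q → Q_m = 25.4016.
Social marginal cost = private MC + MEC = 30.30 + 2.62Q.
Set SMC = demand: 30.30 + 2.62Q = 171.29 - 3.68Q → Q* = 22.3794.
The welfare-loss triangle has base |Q_m − Q*| and height MEC(Q_m) (the vertical gap between SMC and demand is zero at Q* and MEC at Q_m).
DWL = ½ × 3.0222 × 19.0400 = 28.7713.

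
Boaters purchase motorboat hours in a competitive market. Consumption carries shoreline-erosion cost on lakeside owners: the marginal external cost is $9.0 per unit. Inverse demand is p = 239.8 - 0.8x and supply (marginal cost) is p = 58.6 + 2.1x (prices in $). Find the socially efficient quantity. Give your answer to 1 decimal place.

Social marginal benefit = demand − MEC = 230.8 - 0.8x.
Set SMB = MC: 230.8 - 0.8x = 58.6 + 2.1x → x* = 59.3793.

x* = 59.4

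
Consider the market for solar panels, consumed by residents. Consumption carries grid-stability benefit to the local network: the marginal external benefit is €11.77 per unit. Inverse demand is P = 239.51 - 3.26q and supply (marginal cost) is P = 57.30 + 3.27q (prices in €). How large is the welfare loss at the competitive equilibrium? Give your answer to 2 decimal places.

DWL = €10.61

Market equilibrium (private): 57.30 + 3.27q = 239.51 - 3.26q → q_m = 27.9035.
Social marginal benefit = demand + MEB = 251.28 - 3.26q.
Set SMB = MC: 251.28 - 3.26q = 57.30 + 3.27q → q* = 29.7060.
The welfare-loss triangle has base |q_m − q*| and height MEB(q_m) (the vertical gap between SMB and MC is zero at q* and MEB at q_m).
DWL = ½ × 1.8025 × 11.7700 = 10.6077.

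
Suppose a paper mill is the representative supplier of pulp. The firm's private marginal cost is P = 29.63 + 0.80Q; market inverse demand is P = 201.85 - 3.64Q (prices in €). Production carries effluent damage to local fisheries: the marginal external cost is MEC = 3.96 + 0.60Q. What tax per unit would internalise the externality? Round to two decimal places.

tax = €23.99 per unit

Social marginal cost = private MC + MEC = 33.59 + 1.40Q.
Set SMC = demand: 33.59 + 1.40Q = 201.85 - 3.64Q → Q* = 33.3849.
The Pigouvian tax equals MEC at Q*: 3.96 + 0.60×33.3849 = 23.9909.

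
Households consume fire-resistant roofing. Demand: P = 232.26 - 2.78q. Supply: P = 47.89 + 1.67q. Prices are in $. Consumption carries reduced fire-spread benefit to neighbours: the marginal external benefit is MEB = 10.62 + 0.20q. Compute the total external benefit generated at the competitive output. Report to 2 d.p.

Market equilibrium (private): 47.89 + 1.67q = 232.26 - 2.78q → q_m = 41.4315.
Total external benefit = ∫₀^{q_m} (10.62 + 0.20q) dq = 10.62×41.4315 + ½×0.20×41.4315² = 611.6594.

$611.66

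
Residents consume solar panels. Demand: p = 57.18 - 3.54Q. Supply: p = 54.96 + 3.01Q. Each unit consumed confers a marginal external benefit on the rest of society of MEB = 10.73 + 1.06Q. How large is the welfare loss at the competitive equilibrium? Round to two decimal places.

DWL = 11.20

Market equilibrium (private): 54.96 + 3.01Q = 57.18 - 3.54Q → Q_m = 0.3389.
Social marginal benefit = demand + MEB = 67.91 - 2.48Q.
Set SMB = MC: 67.91 - 2.48Q = 54.96 + 3.01Q → Q* = 2.3588.
Between Q* and Q_m the wedge SMB − MC runs linearly from 0 to MEB(Q_m), so the loss is a triangle.
DWL = ½ × 2.0199 × 11.0893 = 11.1996.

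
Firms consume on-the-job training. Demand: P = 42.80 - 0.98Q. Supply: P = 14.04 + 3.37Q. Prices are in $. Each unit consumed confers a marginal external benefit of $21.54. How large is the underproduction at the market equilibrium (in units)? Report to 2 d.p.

4.95 units

Market equilibrium (private): 14.04 + 3.37Q = 42.80 - 0.98Q → Q_m = 6.6115.
Social marginal benefit = demand + MEB = 64.34 - 0.98Q.
Set SMB = MC: 64.34 - 0.98Q = 14.04 + 3.37Q → Q* = 11.5632.
Gap = |6.6115 − 11.5632| = 4.9517.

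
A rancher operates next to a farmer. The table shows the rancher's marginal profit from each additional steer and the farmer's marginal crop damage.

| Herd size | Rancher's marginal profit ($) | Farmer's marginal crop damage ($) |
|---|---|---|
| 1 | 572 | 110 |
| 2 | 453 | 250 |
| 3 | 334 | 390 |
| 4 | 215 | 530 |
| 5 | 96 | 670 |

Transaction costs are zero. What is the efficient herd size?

2

Bargaining reaches the level where marginal profit last exceeds marginal crop damage.
That holds through level 2 (453 ≥ 250) but not at 3 (334 < 390).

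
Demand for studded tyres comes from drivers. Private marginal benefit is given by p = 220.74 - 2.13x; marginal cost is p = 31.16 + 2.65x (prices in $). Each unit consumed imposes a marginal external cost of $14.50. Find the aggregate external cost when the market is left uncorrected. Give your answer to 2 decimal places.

$575.09

Market equilibrium (private): 31.16 + 2.65x = 220.74 - 2.13x → x_m = 39.6611.
Total external cost = MEC × x_m = 14.50 × 39.6611 = 575.0860.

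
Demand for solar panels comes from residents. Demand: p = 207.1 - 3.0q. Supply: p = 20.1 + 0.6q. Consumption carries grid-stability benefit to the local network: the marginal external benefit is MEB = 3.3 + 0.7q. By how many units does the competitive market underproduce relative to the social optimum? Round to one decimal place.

13.7 units

Market equilibrium (private): 20.1 + 0.6q = 207.1 - 3.0q → q_m = 51.9444.
Social marginal benefit = demand + MEB = 210.4 - 2.3q.
Set SMB = MC: 210.4 - 2.3q = 20.1 + 0.6q → q* = 65.6207.
Gap = |51.9444 − 65.6207| = 13.6763.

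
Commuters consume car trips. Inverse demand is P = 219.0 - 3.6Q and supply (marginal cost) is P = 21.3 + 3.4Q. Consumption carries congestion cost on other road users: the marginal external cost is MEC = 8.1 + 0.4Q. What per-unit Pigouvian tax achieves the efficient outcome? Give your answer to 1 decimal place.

tax = 18.3 per unit

Social marginal benefit = demand − MEC = 210.9 - 4.0Q.
Set SMB = MC: 210.9 - 4.0Q = 21.3 + 3.4Q → Q* = 25.6216.
The Pigouvian tax equals MEC at Q*: 8.1 + 0.4×25.6216 = 18.3486.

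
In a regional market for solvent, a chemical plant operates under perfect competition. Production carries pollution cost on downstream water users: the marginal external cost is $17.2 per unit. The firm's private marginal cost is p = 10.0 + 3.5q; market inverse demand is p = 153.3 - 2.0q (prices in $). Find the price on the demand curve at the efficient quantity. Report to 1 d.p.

Social marginal cost = private MC + MEC = 27.2 + 3.5q.
Set SMC = demand: 27.2 + 3.5q = 153.3 - 2.0q → q* = 22.9273.
Consumer price on the demand curve at q*: 153.3 − 2.0×22.9273 = 107.4454.

P = $107.4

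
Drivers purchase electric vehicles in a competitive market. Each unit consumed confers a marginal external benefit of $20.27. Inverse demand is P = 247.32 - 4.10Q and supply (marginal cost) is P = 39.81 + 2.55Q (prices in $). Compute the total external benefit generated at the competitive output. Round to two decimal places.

Market equilibrium (private): 39.81 + 2.55Q = 247.32 - 4.10Q → Q_m = 31.2045.
Total external benefit = MEB × Q_m = 20.27 × 31.2045 = 632.5152.

$632.52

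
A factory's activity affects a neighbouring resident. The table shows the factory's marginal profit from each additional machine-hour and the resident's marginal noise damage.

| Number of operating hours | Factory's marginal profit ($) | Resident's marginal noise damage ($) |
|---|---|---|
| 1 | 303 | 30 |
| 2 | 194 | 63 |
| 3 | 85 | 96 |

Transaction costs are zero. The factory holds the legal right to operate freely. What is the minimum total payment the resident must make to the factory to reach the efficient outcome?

$85

Left alone the factory would choose level 3 (marginal profit stays positive).
Efficient level: k* = 2 (marginal profit ≥ marginal noise damage through 2).
The resident must at least cover the factory's forgone profit from cutting 3→2: 85 = 85.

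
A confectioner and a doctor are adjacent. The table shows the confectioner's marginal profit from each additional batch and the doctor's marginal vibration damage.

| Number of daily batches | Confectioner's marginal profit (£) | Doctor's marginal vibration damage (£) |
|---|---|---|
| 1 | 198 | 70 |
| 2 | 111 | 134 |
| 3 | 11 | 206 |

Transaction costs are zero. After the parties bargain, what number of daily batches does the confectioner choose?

Bargaining reaches the level where marginal profit last exceeds marginal vibration damage.
That holds through level 1 (198 ≥ 70) but not at 2 (111 < 134).

1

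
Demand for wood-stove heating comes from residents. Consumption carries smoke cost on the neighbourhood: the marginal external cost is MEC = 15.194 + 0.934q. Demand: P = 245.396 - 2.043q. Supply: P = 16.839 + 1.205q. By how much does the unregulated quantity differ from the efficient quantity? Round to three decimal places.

19.349 units

Market equilibrium (private): 16.839 + 1.205q = 245.396 - 2.043q → q_m = 70.3685.
Social marginal benefit = demand − MEC = 230.202 - 2.977q.
Set SMB = MC: 230.202 - 2.977q = 16.839 + 1.205q → q* = 51.0194.
Gap = |70.3685 − 51.0194| = 19.3491.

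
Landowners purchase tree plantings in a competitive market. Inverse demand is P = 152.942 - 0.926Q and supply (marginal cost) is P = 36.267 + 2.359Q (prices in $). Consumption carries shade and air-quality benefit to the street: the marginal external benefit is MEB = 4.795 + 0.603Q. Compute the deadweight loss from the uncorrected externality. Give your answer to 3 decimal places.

Market equilibrium (private): 36.267 + 2.359Q = 152.942 - 0.926Q → Q_m = 35.5175.
Social marginal benefit = demand + MEB = 157.737 - 0.323Q.
Set SMB = MC: 157.737 - 0.323Q = 36.267 + 2.359Q → Q* = 45.2908.
Height of the DWL triangle at Q_m is SMB(Q_m) − MC(Q_m) = MEB(Q_m) = 26.2121.
DWL = ½ × 9.7733 × 26.2121 = 128.0894.

DWL = $128.089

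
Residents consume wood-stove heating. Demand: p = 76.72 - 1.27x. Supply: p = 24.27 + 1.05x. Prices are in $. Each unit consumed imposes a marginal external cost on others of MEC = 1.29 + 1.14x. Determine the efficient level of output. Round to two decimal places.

x* = 14.79

Social marginal benefit = demand − MEC = 75.43 - 2.41x.
Set SMB = MC: 75.43 - 2.41x = 24.27 + 1.05x → x* = 14.7861.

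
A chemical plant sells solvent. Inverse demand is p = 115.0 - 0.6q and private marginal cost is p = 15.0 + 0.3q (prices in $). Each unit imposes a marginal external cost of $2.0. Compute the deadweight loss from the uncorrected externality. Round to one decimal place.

DWL = $2.2

Market equilibrium (private): 15.0 + 0.3q = 115.0 - 0.6q → q_m = 111.1111.
Social marginal cost = private MC + MEC = 17.0 + 0.3q.
Set SMC = demand: 17.0 + 0.3q = 115.0 - 0.6q → q* = 108.8889.
Between q* and q_m the wedge SMC − demand runs linearly from 0 to MEC(q_m), so the loss is a triangle.
DWL = ½ × 2.2222 × 2.0000 = 2.2222.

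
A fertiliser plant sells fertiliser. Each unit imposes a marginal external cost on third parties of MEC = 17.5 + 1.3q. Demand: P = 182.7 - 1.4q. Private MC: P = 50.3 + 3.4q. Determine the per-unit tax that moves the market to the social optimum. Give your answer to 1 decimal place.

tax = 42.0 per unit

Social marginal cost = private MC + MEC = 67.8 + 4.7q.
Set SMC = demand: 67.8 + 4.7q = 182.7 - 1.4q → q* = 18.8361.
The Pigouvian tax equals MEC at q*: 17.5 + 1.3×18.8361 = 41.9869.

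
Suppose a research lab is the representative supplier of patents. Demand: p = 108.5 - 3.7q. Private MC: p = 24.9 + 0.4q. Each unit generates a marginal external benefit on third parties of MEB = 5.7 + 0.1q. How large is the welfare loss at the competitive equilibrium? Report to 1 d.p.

Market equilibrium (private): 24.9 + 0.4q = 108.5 - 3.7q → q_m = 20.3902.
Social marginal cost = private MC − MEB = 19.2 + 0.3q.
Set SMC = demand: 19.2 + 0.3q = 108.5 - 3.7q → q* = 22.3250.
The loss is the area between SMC and demand from q* to q_m; with linear curves that's a triangle of height MEB(q_m).
DWL = ½ × 1.9348 × 7.7390 = 7.4867.

DWL = 7.5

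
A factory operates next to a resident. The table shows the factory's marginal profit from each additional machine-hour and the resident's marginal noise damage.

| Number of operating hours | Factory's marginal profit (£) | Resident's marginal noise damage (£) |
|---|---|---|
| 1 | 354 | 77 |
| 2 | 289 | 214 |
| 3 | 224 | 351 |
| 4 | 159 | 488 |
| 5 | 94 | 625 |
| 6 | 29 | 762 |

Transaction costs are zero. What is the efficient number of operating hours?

2

Bargaining reaches the level where marginal profit last exceeds marginal noise damage.
That holds through level 2 (289 ≥ 214) but not at 3 (224 < 351).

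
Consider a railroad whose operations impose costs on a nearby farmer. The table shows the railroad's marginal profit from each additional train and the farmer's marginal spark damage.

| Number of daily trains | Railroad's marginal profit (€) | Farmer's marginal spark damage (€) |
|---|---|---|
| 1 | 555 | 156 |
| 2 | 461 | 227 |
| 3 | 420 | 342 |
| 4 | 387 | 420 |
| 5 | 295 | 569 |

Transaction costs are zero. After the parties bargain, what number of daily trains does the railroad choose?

Bargaining reaches the level where marginal profit last exceeds marginal spark damage.
That holds through level 3 (420 ≥ 342) but not at 4 (387 < 420).

3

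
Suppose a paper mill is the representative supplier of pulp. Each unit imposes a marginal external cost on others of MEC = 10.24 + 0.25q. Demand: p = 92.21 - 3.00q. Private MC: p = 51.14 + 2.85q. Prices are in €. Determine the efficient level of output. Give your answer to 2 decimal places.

q* = 5.05

Social marginal cost = private MC + MEC = 61.38 + 3.10q.
Set SMC = demand: 61.38 + 3.10q = 92.21 - 3.00q → q* = 5.0541.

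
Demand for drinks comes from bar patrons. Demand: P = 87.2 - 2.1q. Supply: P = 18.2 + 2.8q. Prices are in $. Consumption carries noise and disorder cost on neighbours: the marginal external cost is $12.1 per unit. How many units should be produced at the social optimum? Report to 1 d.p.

q* = 11.6

Social marginal benefit = demand − MEC = 75.1 - 2.1q.
Set SMB = MC: 75.1 - 2.1q = 18.2 + 2.8q → q* = 11.6122.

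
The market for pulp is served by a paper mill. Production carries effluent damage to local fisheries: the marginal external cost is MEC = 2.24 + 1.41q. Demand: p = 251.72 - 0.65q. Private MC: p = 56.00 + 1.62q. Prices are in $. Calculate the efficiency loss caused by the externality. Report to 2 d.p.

DWL = $2082.75

Market equilibrium (private): 56.00 + 1.62q = 251.72 - 0.65q → q_m = 86.2203.
Social marginal cost = private MC + MEC = 58.24 + 3.03q.
Set SMC = demand: 58.24 + 3.03q = 251.72 - 0.65q → q* = 52.5761.
Between q* and q_m the wedge SMC − demand runs linearly from 0 to MEC(q_m), so the loss is a triangle.
DWL = ½ × 33.6442 × 123.8106 = 2082.7543.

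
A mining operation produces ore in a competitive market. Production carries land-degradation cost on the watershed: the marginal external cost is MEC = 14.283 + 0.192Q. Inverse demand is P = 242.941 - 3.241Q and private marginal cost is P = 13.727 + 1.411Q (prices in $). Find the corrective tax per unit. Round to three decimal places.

Social marginal cost = private MC + MEC = 28.010 + 1.603Q.
Set SMC = demand: 28.010 + 1.603Q = 242.941 - 3.241Q → Q* = 44.3706.
The Pigouvian tax equals MEC at Q*: 14.283 + 0.192×44.3706 = 22.8022.

tax = $22.802 per unit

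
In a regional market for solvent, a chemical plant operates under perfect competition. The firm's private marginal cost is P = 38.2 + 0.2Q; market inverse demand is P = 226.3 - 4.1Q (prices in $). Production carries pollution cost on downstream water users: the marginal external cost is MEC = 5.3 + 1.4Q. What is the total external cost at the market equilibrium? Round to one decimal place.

$1571.3

Market equilibrium (private): 38.2 + 0.2Q = 226.3 - 4.1Q → Q_m = 43.7442.
Total external cost = ∫₀^{Q_m} (5.3 + 1.4Q) dQ = 5.3×43.7442 + ½×1.4×43.7442² = 1571.3328.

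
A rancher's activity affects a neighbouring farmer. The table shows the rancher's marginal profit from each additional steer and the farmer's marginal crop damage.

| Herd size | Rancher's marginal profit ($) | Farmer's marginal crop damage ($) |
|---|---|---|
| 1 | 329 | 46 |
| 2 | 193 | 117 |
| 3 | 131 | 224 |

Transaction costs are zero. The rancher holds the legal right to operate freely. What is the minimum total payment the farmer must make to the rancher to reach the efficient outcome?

$131

Left alone the rancher would choose level 3 (marginal profit stays positive).
Efficient level: k* = 2 (marginal profit ≥ marginal crop damage through 2).
The farmer must at least cover the rancher's forgone profit from cutting 3→2: 131 = 131.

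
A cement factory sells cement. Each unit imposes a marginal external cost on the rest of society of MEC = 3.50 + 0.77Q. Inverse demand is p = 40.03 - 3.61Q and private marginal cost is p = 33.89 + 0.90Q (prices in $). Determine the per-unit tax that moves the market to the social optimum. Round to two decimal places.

tax = $3.89 per unit

Social marginal cost = private MC + MEC = 37.39 + 1.67Q.
Set SMC = demand: 37.39 + 1.67Q = 40.03 - 3.61Q → Q* = 0.5000.
The Pigouvian tax equals MEC at Q*: 3.50 + 0.77×0.5000 = 3.8850.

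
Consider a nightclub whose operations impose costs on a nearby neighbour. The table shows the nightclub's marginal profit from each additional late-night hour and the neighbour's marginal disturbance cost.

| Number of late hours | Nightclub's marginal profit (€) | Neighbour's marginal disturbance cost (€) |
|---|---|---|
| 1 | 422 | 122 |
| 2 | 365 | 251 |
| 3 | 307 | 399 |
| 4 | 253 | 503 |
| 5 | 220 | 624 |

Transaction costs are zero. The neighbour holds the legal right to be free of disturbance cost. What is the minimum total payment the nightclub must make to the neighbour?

€373

Efficient level: marginal profit ≥ marginal disturbance cost through level 2, so k* = 2.
With the neighbour holding the right, the nightclub must at least compensate total damage at k*: 122 + 251 = 373.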